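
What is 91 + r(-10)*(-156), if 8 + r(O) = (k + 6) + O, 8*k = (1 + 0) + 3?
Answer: 1885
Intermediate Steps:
k = ½ (k = ((1 + 0) + 3)/8 = (1 + 3)/8 = (⅛)*4 = ½ ≈ 0.50000)
r(O) = -3/2 + O (r(O) = -8 + ((½ + 6) + O) = -8 + (13/2 + O) = -3/2 + O)
91 + r(-10)*(-156) = 91 + (-3/2 - 10)*(-156) = 91 - 23/2*(-156) = 91 + 1794 = 1885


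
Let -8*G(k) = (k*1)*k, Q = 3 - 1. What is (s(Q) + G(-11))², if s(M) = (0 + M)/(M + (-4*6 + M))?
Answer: 370881/1600 ≈ 231.80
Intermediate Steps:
Q = 2
s(M) = M/(-24 + 2*M) (s(M) = M/(M + (-24 + M)) = M/(-24 + 2*M))
G(k) = -k²/8 (G(k) = -k*1*k/8 = -k*k/8 = -k²/8)
(s(Q) + G(-11))² = ((½)*2/(-12 + 2) - ⅛*(-11)²)² = ((½)*2/(-10) - ⅛*121)² = ((½)*2*(-⅒) - 121/8)² = (-⅒ - 121/8)² = (-609/40)² = 370881/1600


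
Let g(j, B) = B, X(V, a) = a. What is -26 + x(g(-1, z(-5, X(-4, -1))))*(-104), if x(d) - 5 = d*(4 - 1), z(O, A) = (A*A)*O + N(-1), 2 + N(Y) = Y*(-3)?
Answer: 702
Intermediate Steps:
N(Y) = -2 - 3*Y (N(Y) = -2 + Y*(-3) = -2 - 3*Y)
z(O, A) = 1 + O*A² (z(O, A) = (A*A)*O + (-2 - 3*(-1)) = A²*O + (-2 + 3) = O*A² + 1 = 1 + O*A²)
x(d) = 5 + 3*d (x(d) = 5 + d*(4 - 1) = 5 + d*3 = 5 + 3*d)
-26 + x(g(-1, z(-5, X(-4, -1))))*(-104) = -26 + (5 + 3*(1 - 5*(-1)²))*(-104) = -26 + (5 + 3*(1 - 5*1))*(-104) = -26 + (5 + 3*(1 - 5))*(-104) = -26 + (5 + 3*(-4))*(-104) = -26 + (5 - 12)*(-104) = -26 - 7*(-104) = -26 + 728 = 702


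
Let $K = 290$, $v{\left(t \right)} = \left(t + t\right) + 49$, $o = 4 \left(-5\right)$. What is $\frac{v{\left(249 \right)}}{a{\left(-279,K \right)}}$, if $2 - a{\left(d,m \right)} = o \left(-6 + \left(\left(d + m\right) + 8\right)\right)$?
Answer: $\frac{547}{262} \approx 2.0878$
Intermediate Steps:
$o = -20$
$v{\left(t \right)} = 49 + 2 t$ ($v{\left(t \right)} = 2 t + 49 = 49 + 2 t$)
$a{\left(d,m \right)} = 42 + 20 d + 20 m$ ($a{\left(d,m \right)} = 2 - - 20 \left(-6 + \left(\left(d + m\right) + 8\right)\right) = 2 - - 20 \left(-6 + \left(8 + d + m\right)\right) = 2 - - 20 \left(2 + d + m\right) = 2 - \left(-40 - 20 d - 20 m\right) = 2 + \left(40 + 20 d + 20 m\right) = 42 + 20 d + 20 m$)
$\frac{v{\left(249 \right)}}{a{\left(-279,K \right)}} = \frac{49 + 2 \cdot 249}{42 + 20 \left(-279\right) + 20 \cdot 290} = \frac{49 + 498}{42 - 5580 + 5800} = \frac{547}{262}$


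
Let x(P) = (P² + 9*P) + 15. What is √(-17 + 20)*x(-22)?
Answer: 301*√3 ≈ 521.35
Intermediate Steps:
x(P) = 15 + P² + 9*P
√(-17 + 20)*x(-22) = √(-17 + 20)*(15 + (-22)² + 9*(-22)) = √3*(15 + 484 - 198) = √3*301 = 301*√3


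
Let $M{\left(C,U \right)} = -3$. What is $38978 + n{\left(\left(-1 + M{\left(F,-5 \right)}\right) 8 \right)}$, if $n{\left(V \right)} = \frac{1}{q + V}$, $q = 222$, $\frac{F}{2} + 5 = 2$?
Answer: $\frac{7405821}{190} \approx 38978.0$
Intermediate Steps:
$F = -6$ ($F = -10 + 2 \cdot 2 = -10 + 4 = -6$)
$n{\left(V \right)} = \frac{1}{222 + V}$
$38978 + n{\left(\left(-1 + M{\left(F,-5 \right)}\right) 8 \right)} = 38978 + \frac{1}{222 + \left(-1 - 3\right) 8} = 38978 + \frac{1}{222 - 32} = 38978 + \frac{1}{190} = \frac{7405821}{190}$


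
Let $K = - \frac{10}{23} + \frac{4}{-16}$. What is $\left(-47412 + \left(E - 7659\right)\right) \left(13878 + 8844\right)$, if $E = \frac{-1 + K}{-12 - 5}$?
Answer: $- \frac{978533029929}{782} \approx -1.2513 \cdot 10^{9}$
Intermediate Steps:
$K = - \frac{63}{92}$ ($K = \left(-10\right) \frac{1}{23} + 4 \left(- \frac{1}{16}\right) = - \frac{10}{23} - \frac{1}{4} = - \frac{63}{92} \approx -0.68478$)
$E = \frac{155}{1564}$ ($E = \frac{-1 - \frac{63}{92}}{-12 - 5} = - \frac{155}{92 \left(-17\right)} = \left(- \frac{155}{92}\right) \left(- \frac{1}{17}\right) = \frac{155}{1564} \approx 0.099105$)
$\left(-47412 + \left(E - 7659\right)\right) \left(13878 + 8844\right) = \left(-47412 + \left(\frac{155}{1564} - 7659\right)\right) \left(13878 + 8844\right) = \left(-47412 + \left(\frac{155}{1564} - 7659\right)\right) 22722 = \left(-47412 - \frac{11978521}{1564}\right) 22722 = \left(- \frac{86130889}{1564}\right) 22722 = - \frac{978533029929}{782}$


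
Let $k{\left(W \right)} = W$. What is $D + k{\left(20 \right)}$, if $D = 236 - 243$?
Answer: $13$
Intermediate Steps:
$D = -7$ ($D = 236 - 243 = -7$)
$D + k{\left(20 \right)} = -7 + 20 = 13$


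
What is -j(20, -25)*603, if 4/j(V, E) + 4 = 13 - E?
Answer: -1206/17 ≈ -70.941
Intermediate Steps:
j(V, E) = 4/(9 - E) (j(V, E) = 4/(-4 + (13 - E)) = 4/(9 - E))
-j(20, -25)*603 = -(-4/(-9 - 25))*603 = -(-4/(-34))*603 = -(-4*(-1/34))*603 = -2*603/17 = -1*1206/17 = -1206/17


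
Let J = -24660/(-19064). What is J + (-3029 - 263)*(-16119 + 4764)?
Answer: 178156231725/4766 ≈ 3.7381e+7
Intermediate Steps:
J = 6165/4766 (J = -24660*(-1/19064) = 6165/4766 ≈ 1.2935)
J + (-3029 - 263)*(-16119 + 4764) = 6165/4766 + (-3029 - 263)*(-16119 + 4764) = 6165/4766 - 3292*(-11355) = 6165/4766 + 37380660 = 178156231725/4766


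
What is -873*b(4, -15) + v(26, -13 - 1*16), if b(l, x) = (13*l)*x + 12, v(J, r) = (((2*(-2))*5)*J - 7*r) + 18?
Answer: 670165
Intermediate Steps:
v(J, r) = 18 - 20*J - 7*r (v(J, r) = ((-4*5)*J - 7*r) + 18 = (-20*J - 7*r) + 18 = 18 - 20*J - 7*r)
b(l, x) = 12 + 13*l*x (b(l, x) = 13*l*x + 12 = 12 + 13*l*x)
-873*b(4, -15) + v(26, -13 - 1*16) = -873*(12 + 13*4*(-15)) + (18 - 20*26 - 7*(-13 - 1*16)) = -873*(12 - 780) + (18 - 520 - 7*(-13 - 16)) = -873*(-768) + (18 - 520 - 7*(-29)) = 670464 + (18 - 520 + 203) = 670464 - 299 = 670165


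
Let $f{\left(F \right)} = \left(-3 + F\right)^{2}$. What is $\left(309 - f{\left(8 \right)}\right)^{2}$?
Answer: $80656$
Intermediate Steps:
$\left(309 - f{\left(8 \right)}\right)^{2} = \left(309 - \left(-3 + 8\right)^{2}\right)^{2} = \left(309 - 5^{2}\right)^{2} = \left(309 - 25\right)^{2} = 284^{2} = 80656$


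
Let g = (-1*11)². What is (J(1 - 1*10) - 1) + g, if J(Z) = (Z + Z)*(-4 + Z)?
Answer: 354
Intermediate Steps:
J(Z) = 2*Z*(-4 + Z) (J(Z) = (2*Z)*(-4 + Z) = 2*Z*(-4 + Z))
g = 121 (g = (-11)² = 121)
(J(1 - 1*10) - 1) + g = (2*(1 - 1*10)*(-4 + (1 - 1*10)) - 1) + 121 = (2*(1 - 10)*(-4 + (1 - 10)) - 1) + 121 = (2*(-9)*(-4 - 9) - 1) + 121 = (2*(-9)*(-13) - 1) + 121 = (234 - 1) + 121 = 233 + 121 = 354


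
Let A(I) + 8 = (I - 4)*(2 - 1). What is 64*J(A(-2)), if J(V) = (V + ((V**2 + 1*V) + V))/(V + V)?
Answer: -352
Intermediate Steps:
A(I) = -12 + I (A(I) = -8 + (I - 4)*(2 - 1) = -8 + (-4 + I)*1 = -8 + (-4 + I) = -12 + I)
J(V) = (V**2 + 3*V)/(2*V) (J(V) = (V + ((V**2 + V) + V))/((2*V)) = (V + ((V + V**2) + V))*(1/(2*V)) = (V + (V**2 + 2*V))*(1/(2*V)) = (V**2 + 3*V)*(1/(2*V)) = (V**2 + 3*V)/(2*V))
64*J(A(-2)) = 64*(3/2 + (-12 - 2)/2) = 64*(3/2 + (1/2)*(-14)) = 64*(3/2 - 7) = 64*(-11/2) = -352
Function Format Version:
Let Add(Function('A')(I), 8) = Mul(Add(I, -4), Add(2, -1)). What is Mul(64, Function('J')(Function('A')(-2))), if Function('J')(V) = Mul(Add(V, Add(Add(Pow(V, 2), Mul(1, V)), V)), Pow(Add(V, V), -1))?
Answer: -352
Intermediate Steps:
Function('A')(I) = Add(-12, I) (Function('A')(I) = Add(-8, Mul(Add(I, -4), Add(2, -1))) = Add(-8, Mul(Add(-4, I), 1)) = Add(-8, Add(-4, I)) = Add(-12, I))
Function('J')(V) = Mul(Rational(1, 2), Pow(V, -1), Add(Pow(V, 2), Mul(3, V))) (Function('J')(V) = Mul(Add(V, Add(Add(Pow(V, 2), V), V)), Pow(Mul(2, V), -1)) = Mul(Add(V, Add(Add(V, Pow(V, 2)), V)), Mul(Rational(1, 2), Pow(V, -1))) = Mul(Add(V, Add(Pow(V, 2), Mul(2, V))), Mul(Rational(1, 2), Pow(V, -1))) = Mul(Add(Pow(V, 2), Mul(3, V)), Mul(Rational(1, 2), Pow(V, -1))) = Mul(Rational(1, 2), Pow(V, -1), Add(Pow(V, 2), Mul(3, V))))
Mul(64, Function('J')(Function('A')(-2))) = Mul(64, Add(Rational(3, 2), Mul(Rational(1, 2), Add(-12, -2)))) = Mul(64, Add(Rational(3, 2), Mul(Rational(1, 2), -14))) = Mul(64, Add(Rational(3, 2), -7)) = Mul(64, Rational(-11, 2)) = -352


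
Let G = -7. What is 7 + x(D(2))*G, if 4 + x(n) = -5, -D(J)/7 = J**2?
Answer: 70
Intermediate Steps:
D(J) = -7*J**2
x(n) = -9 (x(n) = -4 - 5 = -9)
7 + x(D(2))*G = 7 - 9*(-7) = 7 + 63 = 70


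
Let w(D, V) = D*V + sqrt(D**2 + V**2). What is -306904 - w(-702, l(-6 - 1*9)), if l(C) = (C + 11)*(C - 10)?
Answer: -236704 - 2*sqrt(125701) ≈ -2.3741e+5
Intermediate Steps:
l(C) = (-10 + C)*(11 + C) (l(C) = (11 + C)*(-10 + C) = (-10 + C)*(11 + C))
w(D, V) = sqrt(D**2 + V**2) + D*V
-306904 - w(-702, l(-6 - 1*9)) = -306904 - (sqrt((-702)**2 + (-110 + (-6 - 1*9) + (-6 - 1*9)**2)**2) - 702*(-110 + (-6 - 1*9) + (-6 - 1*9)**2)) = -306904 - (sqrt(492804 + (-110 + (-6 - 9) + (-6 - 9)**2)**2) - 702*(-110 + (-6 - 9) + (-6 - 9)**2)) = -306904 - (sqrt(492804 + (-110 - 15 + (-15)**2)**2) - 702*(-110 - 15 + (-15)**2)) = -306904 - (sqrt(492804 + (-110 - 15 + 225)**2) - 702*(-110 - 15 + 225)) = -306904 - (sqrt(492804 + 100**2) - 702*100) = -306904 - (sqrt(492804 + 10000) - 70200) = -306904 - (sqrt(502804) - 70200) = -306904 - (2*sqrt(125701) - 70200) = -306904 - (-70200 + 2*sqrt(125701)) = -306904 + (70200 - 2*sqrt(125701)) = -236704 - 2*sqrt(125701)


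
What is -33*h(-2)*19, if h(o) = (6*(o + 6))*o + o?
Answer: 31350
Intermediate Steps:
h(o) = o + o*(36 + 6*o) (h(o) = (6*(6 + o))*o + o = (36 + 6*o)*o + o = o*(36 + 6*o) + o = o + o*(36 + 6*o))
-33*h(-2)*19 = -(-66)*(37 + 6*(-2))*19 = -(-66)*(37 - 12)*19 = -(-66)*25*19 = -33*(-50)*19 = 1650*19 = 31350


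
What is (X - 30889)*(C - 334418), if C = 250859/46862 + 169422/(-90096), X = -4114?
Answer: 4118466019048141909/351839896 ≈ 1.1706e+10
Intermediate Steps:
C = 1221828225/351839896 (C = 250859*(1/46862) + 169422*(-1/90096) = 250859/46862 - 28237/15016 = 1221828225/351839896 ≈ 3.4727)
(X - 30889)*(C - 334418) = (-4114 - 30889)*(1221828225/351839896 - 334418) = -35003*(-117660372512303/351839896) = 4118466019048141909/351839896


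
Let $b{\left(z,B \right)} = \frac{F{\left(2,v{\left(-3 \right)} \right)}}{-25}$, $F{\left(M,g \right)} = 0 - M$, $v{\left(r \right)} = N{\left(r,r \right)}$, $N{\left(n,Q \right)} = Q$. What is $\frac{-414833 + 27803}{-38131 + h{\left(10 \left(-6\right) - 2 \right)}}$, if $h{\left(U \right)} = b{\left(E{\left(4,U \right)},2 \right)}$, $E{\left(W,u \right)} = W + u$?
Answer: $\frac{9675750}{953273} \approx 10.15$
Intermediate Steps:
$v{\left(r \right)} = r$
$F{\left(M,g \right)} = - M$
$b{\left(z,B \right)} = \frac{2}{25}$ ($b{\left(z,B \right)} = \frac{\left(-1\right) 2}{-25} = \left(-2\right) \left(- \frac{1}{25}\right) = \frac{2}{25}$)
$h{\left(U \right)} = \frac{2}{25}$
$\frac{-414833 + 27803}{-38131 + h{\left(10 \left(-6\right) - 2 \right)}} = \frac{-414833 + 27803}{-38131 + \frac{2}{25}} = - \frac{387030}{- \frac{953273}{25}} = \left(-387030\right) \left(- \frac{25}{953273}\right) = \frac{9675750}{953273}$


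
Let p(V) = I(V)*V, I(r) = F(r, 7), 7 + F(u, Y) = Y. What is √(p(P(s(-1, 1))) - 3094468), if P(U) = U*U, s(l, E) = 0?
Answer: 2*I*√773617 ≈ 1759.1*I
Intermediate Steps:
F(u, Y) = -7 + Y
I(r) = 0 (I(r) = -7 + 7 = 0)
P(U) = U²
p(V) = 0 (p(V) = 0*V = 0)
√(p(P(s(-1, 1))) - 3094468) = √(0 - 3094468) = √(-3094468) = 2*I*√773617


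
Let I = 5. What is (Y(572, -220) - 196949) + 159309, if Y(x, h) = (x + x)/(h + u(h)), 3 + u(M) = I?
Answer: -4103332/109 ≈ -37645.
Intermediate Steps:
u(M) = 2 (u(M) = -3 + 5 = 2)
Y(x, h) = 2*x/(2 + h) (Y(x, h) = (x + x)/(h + 2) = (2*x)/(2 + h) = 2*x/(2 + h))
(Y(572, -220) - 196949) + 159309 = (2*572/(2 - 220) - 196949) + 159309 = (2*572/(-218) - 196949) + 159309 = (2*572*(-1/218) - 196949) + 159309 = (-572/109 - 196949) + 159309 = -21468013/109 + 159309 = -4103332/109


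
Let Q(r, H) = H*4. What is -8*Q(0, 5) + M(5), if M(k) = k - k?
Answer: -160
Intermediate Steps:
Q(r, H) = 4*H
M(k) = 0
-8*Q(0, 5) + M(5) = -32*5 + 0 = -8*20 + 0 = -160 + 0 = -160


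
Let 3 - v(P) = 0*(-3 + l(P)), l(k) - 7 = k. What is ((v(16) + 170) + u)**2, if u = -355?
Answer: 33124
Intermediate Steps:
l(k) = 7 + k
v(P) = 3 (v(P) = 3 - 0*(-3 + (7 + P)) = 3 - 0*(4 + P) = 3 - 1*0 = 3 + 0 = 3)
((v(16) + 170) + u)**2 = ((3 + 170) - 355)**2 = (173 - 355)**2 = (-182)**2 = 33124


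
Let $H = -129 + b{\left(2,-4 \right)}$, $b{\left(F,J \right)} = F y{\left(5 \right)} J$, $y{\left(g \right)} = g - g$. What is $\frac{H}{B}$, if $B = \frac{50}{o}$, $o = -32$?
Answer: $\frac{2064}{25} \approx 82.56$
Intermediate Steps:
$y{\left(g \right)} = 0$
$b{\left(F,J \right)} = 0$ ($b{\left(F,J \right)} = F 0 J = 0 J = 0$)
$B = - \frac{25}{16}$ ($B = \frac{50}{-32} = 50 \left(- \frac{1}{32}\right) = - \frac{25}{16} \approx -1.5625$)
$H = -129$ ($H = -129 + 0 = -129$)
$\frac{H}{B} = - \frac{129}{- \frac{25}{16}} = \left(-129\right) \left(- \frac{16}{25}\right) = \frac{2064}{25}$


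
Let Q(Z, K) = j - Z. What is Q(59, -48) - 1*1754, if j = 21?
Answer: -1792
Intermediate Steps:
Q(Z, K) = 21 - Z
Q(59, -48) - 1*1754 = (21 - 1*59) - 1*1754 = (21 - 59) - 1754 = -38 - 1754 = -1792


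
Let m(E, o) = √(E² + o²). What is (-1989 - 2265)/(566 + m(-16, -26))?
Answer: -601941/79856 + 2127*√233/79856 ≈ -7.1313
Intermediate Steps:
(-1989 - 2265)/(566 + m(-16, -26)) = (-1989 - 2265)/(566 + √((-16)² + (-26)²)) = -4254/(566 + √(256 + 676)) = -4254/(566 + √932) = -4254/(566 + 2*√233)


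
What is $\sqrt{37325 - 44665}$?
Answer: $2 i \sqrt{1835} \approx 85.674 i$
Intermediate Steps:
$\sqrt{37325 - 44665} = \sqrt{-7340} = 2 i \sqrt{1835}$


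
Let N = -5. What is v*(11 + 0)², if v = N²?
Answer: 3025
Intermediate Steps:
v = 25 (v = (-5)² = 25)
v*(11 + 0)² = 25*(11 + 0)² = 25*11² = 25*121 = 3025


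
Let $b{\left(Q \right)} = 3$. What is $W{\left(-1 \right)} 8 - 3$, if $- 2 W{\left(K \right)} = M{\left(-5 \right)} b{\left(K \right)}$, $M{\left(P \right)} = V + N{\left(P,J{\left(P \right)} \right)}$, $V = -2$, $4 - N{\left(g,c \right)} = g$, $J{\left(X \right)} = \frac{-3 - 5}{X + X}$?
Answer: $-87$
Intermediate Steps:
$J{\left(X \right)} = - \frac{4}{X}$ ($J{\left(X \right)} = - \frac{8}{2 X} = - 8 \frac{1}{2 X} = - \frac{4}{X}$)
$N{\left(g,c \right)} = 4 - g$
$M{\left(P \right)} = 2 - P$ ($M{\left(P \right)} = -2 - \left(-4 + P\right) = 2 - P$)
$W{\left(K \right)} = - \frac{21}{2}$ ($W{\left(K \right)} = - \frac{\left(2 - -5\right) 3}{2} = - \frac{\left(2 + 5\right) 3}{2} = - \frac{7 \cdot 3}{2} = \left(- \frac{1}{2}\right) 21 = - \frac{21}{2}$)
$W{\left(-1 \right)} 8 - 3 = \left(- \frac{21}{2}\right) 8 - 3 = -84 - 3 = -87$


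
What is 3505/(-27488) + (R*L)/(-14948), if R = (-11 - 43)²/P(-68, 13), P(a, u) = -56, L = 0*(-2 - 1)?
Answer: -3505/27488 ≈ -0.12751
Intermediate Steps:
L = 0 (L = 0*(-3) = 0)
R = -729/14 (R = (-11 - 43)²/(-56) = (-54)²*(-1/56) = 2916*(-1/56) = -729/14 ≈ -52.071)
3505/(-27488) + (R*L)/(-14948) = 3505/(-27488) - 729/14*0/(-14948) = 3505*(-1/27488) + 0*(-1/14948) = -3505/27488 + 0 = -3505/27488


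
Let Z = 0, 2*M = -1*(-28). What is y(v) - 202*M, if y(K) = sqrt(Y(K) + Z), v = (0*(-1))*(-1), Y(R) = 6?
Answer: -2828 + sqrt(6) ≈ -2825.6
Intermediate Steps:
M = 14 (M = (-1*(-28))/2 = (1/2)*28 = 14)
v = 0 (v = 0*(-1) = 0)
y(K) = sqrt(6) (y(K) = sqrt(6 + 0) = sqrt(6))
y(v) - 202*M = sqrt(6) - 202*14 = sqrt(6) - 2828 = -2828 + sqrt(6)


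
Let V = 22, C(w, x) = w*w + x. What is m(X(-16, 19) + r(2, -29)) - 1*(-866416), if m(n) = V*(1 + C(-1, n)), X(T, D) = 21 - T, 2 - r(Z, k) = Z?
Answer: 867274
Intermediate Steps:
r(Z, k) = 2 - Z
C(w, x) = x + w² (C(w, x) = w² + x = x + w²)
m(n) = 44 + 22*n (m(n) = 22*(1 + (n + (-1)²)) = 22*(1 + (n + 1)) = 22*(1 + (1 + n)) = 22*(2 + n) = 44 + 22*n)
m(X(-16, 19) + r(2, -29)) - 1*(-866416) = (44 + 22*((21 - 1*(-16)) + (2 - 1*2))) - 1*(-866416) = (44 + 22*((21 + 16) + (2 - 2))) + 866416 = (44 + 22*(37 + 0)) + 866416 = (44 + 22*37) + 866416 = (44 + 814) + 866416 = 858 + 866416 = 867274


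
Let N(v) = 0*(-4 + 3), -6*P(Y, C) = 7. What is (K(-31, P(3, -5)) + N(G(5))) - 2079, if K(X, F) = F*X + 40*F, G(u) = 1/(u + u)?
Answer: -4179/2 ≈ -2089.5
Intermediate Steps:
P(Y, C) = -7/6 (P(Y, C) = -⅙*7 = -7/6)
G(u) = 1/(2*u)
N(v) = 0 (N(v) = 0*(-1) = 0)
K(X, F) = 40*F + F*X
(K(-31, P(3, -5)) + N(G(5))) - 2079 = (-7*(40 - 31)/6 + 0) - 2079 = (-7/6*9 + 0) - 2079 = (-21/2 + 0) - 2079 = -21/2 - 2079 = -4179/2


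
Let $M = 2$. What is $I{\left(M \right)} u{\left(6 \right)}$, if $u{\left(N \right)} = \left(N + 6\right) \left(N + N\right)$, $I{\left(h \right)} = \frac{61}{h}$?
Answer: $4392$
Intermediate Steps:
$u{\left(N \right)} = 2 N \left(6 + N\right)$ ($u{\left(N \right)} = \left(6 + N\right) 2 N = 2 N \left(6 + N\right)$)
$I{\left(M \right)} u{\left(6 \right)} = \frac{61}{2} \cdot 2 \cdot 6 \left(6 + 6\right) = 61 \cdot \frac{1}{2} \cdot 2 \cdot 6 \cdot 12 = \frac{61}{2} \cdot 144 = 4392$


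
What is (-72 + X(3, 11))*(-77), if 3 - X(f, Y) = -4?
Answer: 5005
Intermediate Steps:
X(f, Y) = 7 (X(f, Y) = 3 - 1*(-4) = 3 + 4 = 7)
(-72 + X(3, 11))*(-77) = (-72 + 7)*(-77) = -65*(-77) = 5005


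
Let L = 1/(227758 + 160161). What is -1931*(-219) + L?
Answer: 164046677992/387919 ≈ 4.2289e+5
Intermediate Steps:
L = 1/387919 ≈ 2.5779e-6
-1931*(-219) + L = -1931*(-219) + 1/387919 = 422889 + 1/387919 = 164046677992/387919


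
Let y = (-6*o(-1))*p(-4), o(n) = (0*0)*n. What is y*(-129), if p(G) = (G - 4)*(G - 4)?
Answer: 0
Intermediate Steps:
o(n) = 0 (o(n) = 0*n = 0)
p(G) = (-4 + G)**2 (p(G) = (-4 + G)*(-4 + G) = (-4 + G)**2)
y = 0 (y = (-6*0)*(-4 - 4)**2 = 0*(-8)**2 = 0*64 = 0)
y*(-129) = 0*(-129) = 0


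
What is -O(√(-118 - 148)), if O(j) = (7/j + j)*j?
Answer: 259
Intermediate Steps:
O(j) = j*(j + 7/j) (O(j) = (j + 7/j)*j = j*(j + 7/j))
-O(√(-118 - 148)) = -(7 + (√(-118 - 148))²) = -(7 + (√(-266))²) = -(7 + (I*√266)²) = -(7 - 266) = -1*(-259) = 259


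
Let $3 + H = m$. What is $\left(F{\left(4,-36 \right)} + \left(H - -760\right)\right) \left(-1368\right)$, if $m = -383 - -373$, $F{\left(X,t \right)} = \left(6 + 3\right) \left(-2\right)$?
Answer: $-997272$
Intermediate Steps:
$F{\left(X,t \right)} = -18$ ($F{\left(X,t \right)} = 9 \left(-2\right) = -18$)
$m = -10$ ($m = -383 + 373 = -10$)
$H = -13$ ($H = -3 - 10 = -13$)
$\left(F{\left(4,-36 \right)} + \left(H - -760\right)\right) \left(-1368\right) = \left(-18 - -747\right) \left(-1368\right) = \left(-18 + \left(-13 + 760\right)\right) \left(-1368\right) = \left(-18 + 747\right) \left(-1368\right) = 729 \left(-1368\right) = -997272$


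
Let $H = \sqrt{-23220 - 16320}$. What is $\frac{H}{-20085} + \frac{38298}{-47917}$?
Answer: $- \frac{38298}{47917} - \frac{2 i \sqrt{9885}}{20085} \approx -0.79926 - 0.0099003 i$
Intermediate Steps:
$H = 2 i \sqrt{9885}$ ($H = \sqrt{-39540} = 2 i \sqrt{9885} \approx 198.85 i$)
$\frac{H}{-20085} + \frac{38298}{-47917} = \frac{2 i \sqrt{9885}}{-20085} + \frac{38298}{-47917} = 2 i \sqrt{9885} \left(- \frac{1}{20085}\right) + 38298 \left(- \frac{1}{47917}\right) = - \frac{2 i \sqrt{9885}}{20085} - \frac{38298}{47917} = - \frac{38298}{47917} - \frac{2 i \sqrt{9885}}{20085}$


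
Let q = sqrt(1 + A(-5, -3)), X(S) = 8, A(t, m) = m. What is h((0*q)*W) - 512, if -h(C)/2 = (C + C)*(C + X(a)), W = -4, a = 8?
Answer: -512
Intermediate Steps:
q = I*sqrt(2) (q = sqrt(1 - 3) = sqrt(-2) = I*sqrt(2) ≈ 1.4142*I)
h(C) = -4*C*(8 + C) (h(C) = -2*(C + C)*(C + 8) = -2*2*C*(8 + C) = -4*C*(8 + C))
h((0*q)*W) - 512 = -4*(0*(I*sqrt(2)))*(-4)*(8 + (0*(I*sqrt(2)))*(-4)) - 512 = -4*0*(-4)*(8 + 0*(-4)) - 512 = -4*0*(8 + 0) - 512 = -4*0*8 - 512 = 0 - 512 = -512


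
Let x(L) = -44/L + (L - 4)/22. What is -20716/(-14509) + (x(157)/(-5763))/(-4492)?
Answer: 168392985205211/117938471769096 ≈ 1.4278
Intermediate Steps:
x(L) = -2/11 - 44/L + L/22 (x(L) = -44/L + (-4 + L)*(1/22) = -44/L + (-2/11 + L/22) = -2/11 - 44/L + L/22)
-20716/(-14509) + (x(157)/(-5763))/(-4492) = -20716/(-14509) + (((1/22)*(-968 + 157*(-4 + 157))/157)/(-5763))/(-4492) = -20716*(-1/14509) + (((1/22)*(1/157)*(-968 + 157*153))*(-1/5763))*(-1/4492) = 20716/14509 + (((1/22)*(1/157)*(-968 + 24021))*(-1/5763))*(-1/4492) = 20716/14509 + (((1/22)*(1/157)*23053)*(-1/5763))*(-1/4492) = 20716/14509 + ((23053/3454)*(-1/5763))*(-1/4492) = 20716/14509 - 23053/19905402*(-1/4492) = 20716/14509 + 23053/89415065784 = 168392985205211/117938471769096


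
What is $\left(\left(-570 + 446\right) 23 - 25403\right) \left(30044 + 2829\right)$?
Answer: $-928826615$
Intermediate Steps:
$\left(\left(-570 + 446\right) 23 - 25403\right) \left(30044 + 2829\right) = \left(\left(-124\right) 23 - 25403\right) 32873 = \left(-2852 - 25403\right) 32873 = \left(-28255\right) 32873 = -928826615$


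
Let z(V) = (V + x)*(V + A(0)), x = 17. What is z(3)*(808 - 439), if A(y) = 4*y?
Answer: 22140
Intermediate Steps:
z(V) = V*(17 + V) (z(V) = (V + 17)*(V + 4*0) = (17 + V)*(V + 0) = (17 + V)*V = V*(17 + V))
z(3)*(808 - 439) = (3*(17 + 3))*(808 - 439) = (3*20)*369 = 60*369 = 22140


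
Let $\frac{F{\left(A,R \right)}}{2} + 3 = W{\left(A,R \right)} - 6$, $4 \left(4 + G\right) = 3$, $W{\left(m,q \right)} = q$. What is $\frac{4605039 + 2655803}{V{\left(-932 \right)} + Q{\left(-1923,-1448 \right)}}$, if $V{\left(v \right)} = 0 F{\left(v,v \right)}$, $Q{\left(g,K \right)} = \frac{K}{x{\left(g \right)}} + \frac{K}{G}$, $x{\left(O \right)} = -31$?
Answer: $\frac{1463059663}{99188} \approx 14750.0$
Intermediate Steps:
$G = - \frac{13}{4}$ ($G = -4 + \frac{1}{4} \cdot 3 = -4 + \frac{3}{4} = - \frac{13}{4} \approx -3.25$)
$F{\left(A,R \right)} = -18 + 2 R$ ($F{\left(A,R \right)} = -6 + 2 \left(R - 6\right) = -6 + 2 \left(-6 + R\right) = -6 + \left(-12 + 2 R\right) = -18 + 2 R$)
$Q{\left(g,K \right)} = - \frac{137 K}{403}$ ($Q{\left(g,K \right)} = \frac{K}{-31} + \frac{K}{- \frac{13}{4}} = K \left(- \frac{1}{31}\right) + K \left(- \frac{4}{13}\right) = - \frac{K}{31} - \frac{4 K}{13} = - \frac{137 K}{403}$)
$V{\left(v \right)} = 0$ ($V{\left(v \right)} = 0 \left(-18 + 2 v\right) = 0$)
$\frac{4605039 + 2655803}{V{\left(-932 \right)} + Q{\left(-1923,-1448 \right)}} = \frac{4605039 + 2655803}{0 - - \frac{198376}{403}} = \frac{7260842}{0 + \frac{198376}{403}} = \frac{7260842}{\frac{198376}{403}} = 7260842 \cdot \frac{403}{198376} = \frac{1463059663}{99188}$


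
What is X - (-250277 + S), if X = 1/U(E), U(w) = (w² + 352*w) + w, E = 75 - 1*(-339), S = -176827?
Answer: 135621749953/317538 ≈ 4.2710e+5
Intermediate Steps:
E = 414 (E = 75 + 339 = 414)
U(w) = w² + 353*w
X = 1/317538 (X = 1/(414*(353 + 414)) = 1/(414*767) = 1/317538 ≈ 3.1492e-6)
X - (-250277 + S) = 1/317538 - (-250277 - 176827) = 1/317538 - 1*(-427104) = 1/317538 + 427104 = 135621749953/317538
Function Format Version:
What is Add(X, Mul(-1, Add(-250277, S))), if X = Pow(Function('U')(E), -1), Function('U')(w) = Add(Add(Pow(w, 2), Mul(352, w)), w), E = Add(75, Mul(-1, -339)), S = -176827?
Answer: Rational(135621749953, 317538) ≈ 4.2710e+5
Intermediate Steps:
E = 414 (E = Add(75, 339) = 414)
Function('U')(w) = Add(Pow(w, 2), Mul(353, w))
X = Rational(1, 317538) (X = Pow(Mul(414, Add(353, 414)), -1) = Pow(Mul(414, 767), -1) = Pow(317538, -1) = Rational(1, 317538) ≈ 3.1492e-6)
Add(X, Mul(-1, Add(-250277, S))) = Add(Rational(1, 317538), Mul(-1, Add(-250277, -176827))) = Add(Rational(1, 317538), Mul(-1, -427104)) = Add(Rational(1, 317538), 427104) = Rational(135621749953, 317538)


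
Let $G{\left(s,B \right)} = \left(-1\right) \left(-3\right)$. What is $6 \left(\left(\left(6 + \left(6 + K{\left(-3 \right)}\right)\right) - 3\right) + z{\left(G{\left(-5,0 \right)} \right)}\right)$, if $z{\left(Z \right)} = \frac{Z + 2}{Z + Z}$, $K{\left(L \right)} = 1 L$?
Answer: $41$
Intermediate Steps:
$K{\left(L \right)} = L$
$G{\left(s,B \right)} = 3$
$z{\left(Z \right)} = \frac{2 + Z}{2 Z}$
$6 \left(\left(\left(6 + \left(6 + K{\left(-3 \right)}\right)\right) - 3\right) + z{\left(G{\left(-5,0 \right)} \right)}\right) = 6 \left(\left(\left(6 + \left(6 - 3\right)\right) - 3\right) + \frac{2 + 3}{2 \cdot 3}\right) = 6 \left(\left(\left(6 + 3\right) - 3\right) + \frac{1}{2} \cdot \frac{1}{3} \cdot 5\right) = 6 \left(\left(9 - 3\right) + \frac{5}{6}\right) = 6 \left(6 + \frac{5}{6}\right) = 6 \cdot \frac{41}{6} = 41$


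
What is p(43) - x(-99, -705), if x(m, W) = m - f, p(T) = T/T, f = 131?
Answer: 231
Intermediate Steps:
p(T) = 1
x(m, W) = -131 + m (x(m, W) = m - 1*131 = m - 131 = -131 + m)
p(43) - x(-99, -705) = 1 - (-131 - 99) = 1 - 1*(-230) = 1 + 230 = 231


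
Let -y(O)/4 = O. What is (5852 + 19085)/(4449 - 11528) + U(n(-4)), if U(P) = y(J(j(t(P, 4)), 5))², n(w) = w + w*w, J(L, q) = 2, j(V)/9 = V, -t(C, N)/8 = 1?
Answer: 428119/7079 ≈ 60.477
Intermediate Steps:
t(C, N) = -8 (t(C, N) = -8*1 = -8)
j(V) = 9*V
y(O) = -4*O
n(w) = w + w²
U(P) = 64 (U(P) = (-4*2)² = (-8)² = 64)
(5852 + 19085)/(4449 - 11528) + U(n(-4)) = (5852 + 19085)/(4449 - 11528) + 64 = 24937/(-7079) + 64 = 24937*(-1/7079) + 64 = -24937/7079 + 64 = 428119/7079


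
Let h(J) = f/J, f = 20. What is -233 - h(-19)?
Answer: -4407/19 ≈ -231.95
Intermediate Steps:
h(J) = 20/J
-233 - h(-19) = -233 - 20/(-19) = -233 - 20*(-1)/19 = -233 - 1*(-20/19) = -233 + 20/19 = -4407/19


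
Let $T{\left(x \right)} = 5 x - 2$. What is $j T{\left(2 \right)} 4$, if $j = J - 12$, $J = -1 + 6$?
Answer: $-224$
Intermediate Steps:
$J = 5$
$j = -7$ ($j = 5 - 12 = -7$)
$T{\left(x \right)} = -2 + 5 x$
$j T{\left(2 \right)} 4 = - 7 \left(-2 + 5 \cdot 2\right) 4 = - 7 \left(-2 + 10\right) 4 = \left(-7\right) 8 \cdot 4 = \left(-56\right) 4 = -224$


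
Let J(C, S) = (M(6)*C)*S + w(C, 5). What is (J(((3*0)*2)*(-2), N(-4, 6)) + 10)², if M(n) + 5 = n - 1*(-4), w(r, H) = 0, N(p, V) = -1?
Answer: 100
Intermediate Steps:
M(n) = -1 + n (M(n) = -5 + (n - 1*(-4)) = -5 + (n + 4) = -5 + (4 + n) = -1 + n)
J(C, S) = 5*C*S (J(C, S) = ((-1 + 6)*C)*S + 0 = (5*C)*S + 0 = 5*C*S + 0 = 5*C*S)
(J(((3*0)*2)*(-2), N(-4, 6)) + 10)² = (5*(((3*0)*2)*(-2))*(-1) + 10)² = (5*((0*2)*(-2))*(-1) + 10)² = (5*(0*(-2))*(-1) + 10)² = (5*0*(-1) + 10)² = (0 + 10)² = 10² = 100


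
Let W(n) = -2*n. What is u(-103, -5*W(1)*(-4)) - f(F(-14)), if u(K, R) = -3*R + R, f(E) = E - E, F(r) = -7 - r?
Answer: 80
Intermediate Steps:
f(E) = 0
u(K, R) = -2*R
u(-103, -5*W(1)*(-4)) - f(F(-14)) = -2*(-(-10))*(-4) - 1*0 = -2*(-5*(-2))*(-4) + 0 = -20*(-4) + 0 = -2*(-40) + 0 = 80 + 0 = 80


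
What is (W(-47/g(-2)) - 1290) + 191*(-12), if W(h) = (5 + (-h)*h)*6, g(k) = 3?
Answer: -15074/3 ≈ -5024.7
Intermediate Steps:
W(h) = 30 - 6*h² (W(h) = (5 - h²)*6 = 30 - 6*h²)
(W(-47/g(-2)) - 1290) + 191*(-12) = ((30 - 6*(-47/3)²) - 1290) + 191*(-12) = ((30 - 6*(-47*⅓)²) - 1290) - 2292 = ((30 - 6*(-47/3)²) - 1290) - 2292 = ((30 - 6*2209/9) - 1290) - 2292 = ((30 - 4418/3) - 1290) - 2292 = (-4328/3 - 1290) - 2292 = -8198/3 - 2292 = -15074/3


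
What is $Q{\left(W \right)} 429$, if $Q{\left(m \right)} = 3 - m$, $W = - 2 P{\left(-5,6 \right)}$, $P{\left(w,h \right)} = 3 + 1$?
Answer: $4719$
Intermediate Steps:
$P{\left(w,h \right)} = 4$
$W = -8$ ($W = \left(-2\right) 4 = -8$)
$Q{\left(W \right)} 429 = \left(3 - -8\right) 429 = \left(3 + 8\right) 429 = 11 \cdot 429 = 4719$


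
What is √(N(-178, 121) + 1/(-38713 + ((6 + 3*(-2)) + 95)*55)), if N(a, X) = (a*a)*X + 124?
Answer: √268718682130899/8372 ≈ 1958.0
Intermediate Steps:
N(a, X) = 124 + X*a² (N(a, X) = a²*X + 124 = X*a² + 124 = 124 + X*a²)
√(N(-178, 121) + 1/(-38713 + ((6 + 3*(-2)) + 95)*55)) = √((124 + 121*(-178)²) + 1/(-38713 + ((6 + 3*(-2)) + 95)*55)) = √((124 + 121*31684) + 1/(-38713 + ((6 - 6) + 95)*55)) = √((124 + 3833764) + 1/(-38713 + (0 + 95)*55)) = √(3833888 + 1/(-38713 + 95*55)) = √(3833888 + 1/(-38713 + 5225)) = √(3833888 + 1/(-33488)) = √(3833888 - 1/33488) = √(128389241343/33488) = √268718682130899/8372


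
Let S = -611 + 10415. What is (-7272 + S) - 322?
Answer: 2210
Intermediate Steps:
S = 9804
(-7272 + S) - 322 = (-7272 + 9804) - 322 = 2532 - 322 = 2210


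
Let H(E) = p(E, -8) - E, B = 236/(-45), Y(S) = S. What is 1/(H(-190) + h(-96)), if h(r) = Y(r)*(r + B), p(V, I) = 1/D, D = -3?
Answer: 15/148637 ≈ 0.00010092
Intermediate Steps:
B = -236/45 (B = 236*(-1/45) = -236/45 ≈ -5.2444)
p(V, I) = -⅓ (p(V, I) = 1/(-3) = -⅓)
h(r) = r*(-236/45 + r) (h(r) = r*(r - 236/45) = r*(-236/45 + r))
H(E) = -⅓ - E
1/(H(-190) + h(-96)) = 1/((-⅓ - 1*(-190)) + (1/45)*(-96)*(-236 + 45*(-96))) = 1/((-⅓ + 190) + (1/45)*(-96)*(-236 - 4320)) = 1/(569/3 + (1/45)*(-96)*(-4556)) = 1/(569/3 + 145792/15) = 1/(148637/15) = 15/148637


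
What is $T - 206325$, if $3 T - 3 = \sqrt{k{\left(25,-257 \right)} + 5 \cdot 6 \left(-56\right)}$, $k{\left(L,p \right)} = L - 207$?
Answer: $-206324 + \frac{7 i \sqrt{38}}{3} \approx -2.0632 \cdot 10^{5} + 14.384 i$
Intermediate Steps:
$k{\left(L,p \right)} = -207 + L$
$T = 1 + \frac{7 i \sqrt{38}}{3}$ ($T = 1 + \frac{\sqrt{\left(-207 + 25\right) + 5 \cdot 6 \left(-56\right)}}{3} = 1 + \frac{\sqrt{-182 + 30 \left(-56\right)}}{3} = 1 + \frac{\sqrt{-182 - 1680}}{3} = 1 + \frac{\sqrt{-1862}}{3} = 1 + \frac{7 i \sqrt{38}}{3} \approx 1.0 + 14.384 i$)
$T - 206325 = \left(1 + \frac{7 i \sqrt{38}}{3}\right) - 206325 = -206324 + \frac{7 i \sqrt{38}}{3}$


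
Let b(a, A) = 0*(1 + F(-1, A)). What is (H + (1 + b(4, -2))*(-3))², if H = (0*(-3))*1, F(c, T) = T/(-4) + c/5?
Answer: 9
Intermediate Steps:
F(c, T) = -T/4 + c/5 (F(c, T) = T*(-¼) + c*(⅕) = -T/4 + c/5)
b(a, A) = 0 (b(a, A) = 0*(1 + (-A/4 + (⅕)*(-1))) = 0*(1 + (-A/4 - ⅕)) = 0*(1 + (-⅕ - A/4)) = 0*(⅘ - A/4) = 0)
H = 0 (H = 0*1 = 0)
(H + (1 + b(4, -2))*(-3))² = (0 + (1 + 0)*(-3))² = (0 + 1*(-3))² = (0 - 3)² = (-3)² = 9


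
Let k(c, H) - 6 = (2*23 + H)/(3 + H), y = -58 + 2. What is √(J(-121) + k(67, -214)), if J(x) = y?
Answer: I*√2190602/211 ≈ 7.0145*I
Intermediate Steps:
y = -56
k(c, H) = 6 + (46 + H)/(3 + H) (k(c, H) = 6 + (2*23 + H)/(3 + H) = 6 + (46 + H)/(3 + H))
J(x) = -56
√(J(-121) + k(67, -214)) = √(-56 + (64 + 7*(-214))/(3 - 214)) = √(-56 + (64 - 1498)/(-211)) = √(-56 - 1/211*(-1434)) = √(-56 + 1434/211) = √(-10382/211) = I*√2190602/211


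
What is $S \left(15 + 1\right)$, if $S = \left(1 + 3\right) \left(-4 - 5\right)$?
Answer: $-576$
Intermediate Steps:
$S = -36$ ($S = 4 \left(-9\right) = -36$)
$S \left(15 + 1\right) = - 36 \left(15 + 1\right) = \left(-36\right) 16 = -576$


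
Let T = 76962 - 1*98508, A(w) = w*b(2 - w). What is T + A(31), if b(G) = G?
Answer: -22445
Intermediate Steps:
A(w) = w*(2 - w)
T = -21546 (T = 76962 - 98508 = -21546)
T + A(31) = -21546 + 31*(2 - 1*31) = -21546 + 31*(2 - 31) = -21546 + 31*(-29) = -21546 - 899 = -22445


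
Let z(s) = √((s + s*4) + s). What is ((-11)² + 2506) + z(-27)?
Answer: 2627 + 9*I*√2 ≈ 2627.0 + 12.728*I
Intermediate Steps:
z(s) = √6*√s (z(s) = √((s + 4*s) + s) = √(5*s + s) = √(6*s) = √6*√s)
((-11)² + 2506) + z(-27) = ((-11)² + 2506) + √6*√(-27) = (121 + 2506) + √6*(3*I*√3) = 2627 + 9*I*√2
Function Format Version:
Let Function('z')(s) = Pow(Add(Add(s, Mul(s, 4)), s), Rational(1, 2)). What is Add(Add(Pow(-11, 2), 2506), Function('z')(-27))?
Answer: Add(2627, Mul(9, I, Pow(2, Rational(1, 2)))) ≈ Add(2627.0, Mul(12.728, I))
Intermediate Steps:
Function('z')(s) = Mul(Pow(6, Rational(1, 2)), Pow(s, Rational(1, 2))) (Function('z')(s) = Pow(Add(Add(s, Mul(4, s)), s), Rational(1, 2)) = Pow(Add(Mul(5, s), s), Rational(1, 2)) = Pow(Mul(6, s), Rational(1, 2)) = Mul(Pow(6, Rational(1, 2)), Pow(s, Rational(1, 2))))
Add(Add(Pow(-11, 2), 2506), Function('z')(-27)) = Add(Add(Pow(-11, 2), 2506), Mul(Pow(6, Rational(1, 2)), Pow(-27, Rational(1, 2)))) = Add(Add(121, 2506), Mul(Pow(6, Rational(1, 2)), Mul(3, I, Pow(3, Rational(1, 2))))) = Add(2627, Mul(9, I, Pow(2, Rational(1, 2))))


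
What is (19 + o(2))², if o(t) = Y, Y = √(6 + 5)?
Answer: (19 + √11)² ≈ 498.03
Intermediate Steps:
Y = √11 ≈ 3.3166
o(t) = √11
(19 + o(2))² = (19 + √11)²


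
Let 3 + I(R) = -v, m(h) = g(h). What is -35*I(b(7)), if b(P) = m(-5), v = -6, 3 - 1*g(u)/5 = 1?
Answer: -105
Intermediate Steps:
g(u) = 10 (g(u) = 15 - 5*1 = 15 - 5 = 10)
m(h) = 10
b(P) = 10
I(R) = 3 (I(R) = -3 - 1*(-6) = -3 + 6 = 3)
-35*I(b(7)) = -35*3 = -105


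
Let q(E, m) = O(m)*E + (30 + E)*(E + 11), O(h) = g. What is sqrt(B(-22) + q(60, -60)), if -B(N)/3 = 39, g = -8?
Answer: sqrt(5793) ≈ 76.112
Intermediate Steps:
O(h) = -8
B(N) = -117 (B(N) = -3*39 = -117)
q(E, m) = -8*E + (11 + E)*(30 + E) (q(E, m) = -8*E + (30 + E)*(E + 11) = -8*E + (30 + E)*(11 + E) = -8*E + (11 + E)*(30 + E))
sqrt(B(-22) + q(60, -60)) = sqrt(-117 + (330 + 60**2 + 33*60)) = sqrt(-117 + (330 + 3600 + 1980)) = sqrt(-117 + 5910) = sqrt(5793)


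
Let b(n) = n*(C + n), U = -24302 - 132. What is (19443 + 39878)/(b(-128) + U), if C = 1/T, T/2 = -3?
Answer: -177963/24086 ≈ -7.3886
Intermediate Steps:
T = -6 (T = 2*(-3) = -6)
U = -24434
C = -⅙ (C = 1/(-6) = -⅙ ≈ -0.16667)
b(n) = n*(-⅙ + n)
(19443 + 39878)/(b(-128) + U) = (19443 + 39878)/(-128*(-⅙ - 128) - 24434) = 59321/(-128*(-769/6) - 24434) = 59321/(49216/3 - 24434) = 59321/(-24086/3) = 59321*(-3/24086) = -177963/24086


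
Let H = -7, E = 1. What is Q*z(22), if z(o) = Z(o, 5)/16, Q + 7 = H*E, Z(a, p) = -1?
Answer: 7/8 ≈ 0.87500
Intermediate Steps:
Q = -14 (Q = -7 - 7*1 = -7 - 7 = -14)
z(o) = -1/16
Q*z(22) = -14*(-1/16) = 7/8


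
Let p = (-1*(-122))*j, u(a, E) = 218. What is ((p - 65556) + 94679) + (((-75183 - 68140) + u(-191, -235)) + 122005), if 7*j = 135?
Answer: 72631/7 ≈ 10376.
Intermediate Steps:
j = 135/7 (j = (1/7)*135 = 135/7 ≈ 19.286)
p = 16470/7 (p = -1*(-122)*(135/7) = 122*(135/7) = 16470/7 ≈ 2352.9)
((p - 65556) + 94679) + (((-75183 - 68140) + u(-191, -235)) + 122005) = ((16470/7 - 65556) + 94679) + (((-75183 - 68140) + 218) + 122005) = (-442422/7 + 94679) + ((-143323 + 218) + 122005) = 220331/7 + (-143105 + 122005) = 220331/7 - 21100 = 72631/7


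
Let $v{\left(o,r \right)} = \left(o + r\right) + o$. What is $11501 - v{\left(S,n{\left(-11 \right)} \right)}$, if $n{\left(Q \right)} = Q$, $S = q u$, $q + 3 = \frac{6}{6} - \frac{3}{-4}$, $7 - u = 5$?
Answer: $11517$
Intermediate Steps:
$u = 2$ ($u = 7 - 5 = 2$)
$q = - \frac{5}{4}$ ($q = -3 + \left(\frac{6}{6} - \frac{3}{-4}\right) = -3 + \left(6 \cdot \frac{1}{6} - - \frac{3}{4}\right) = -3 + \left(1 + \frac{3}{4}\right) = -3 + \frac{7}{4} = - \frac{5}{4} \approx -1.25$)
$S = - \frac{5}{2}$ ($S = \left(- \frac{5}{4}\right) 2 = - \frac{5}{2} \approx -2.5$)
$v{\left(o,r \right)} = r + 2 o$
$11501 - v{\left(S,n{\left(-11 \right)} \right)} = 11501 - \left(-11 + 2 \left(- \frac{5}{2}\right)\right) = 11501 - \left(-11 - 5\right) = 11501 - -16 = 11501 + 16 = 11517$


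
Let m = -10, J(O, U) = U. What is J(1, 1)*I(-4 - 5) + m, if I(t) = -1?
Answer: -11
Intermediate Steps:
J(1, 1)*I(-4 - 5) + m = 1*(-1) - 10 = -1 - 10 = -11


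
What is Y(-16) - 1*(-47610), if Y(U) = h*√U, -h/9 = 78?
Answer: 47610 - 2808*I ≈ 47610.0 - 2808.0*I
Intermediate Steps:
h = -702 (h = -9*78 = -702)
Y(U) = -702*√U
Y(-16) - 1*(-47610) = -2808*I - 1*(-47610) = -2808*I + 47610 = 47610 - 2808*I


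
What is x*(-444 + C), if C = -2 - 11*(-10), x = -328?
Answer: 110208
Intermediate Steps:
C = 108 (C = -2 + 110 = 108)
x*(-444 + C) = -328*(-444 + 108) = -328*(-336) = 110208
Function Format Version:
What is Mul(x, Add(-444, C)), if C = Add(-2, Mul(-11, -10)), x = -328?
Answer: 110208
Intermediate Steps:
C = 108 (C = Add(-2, 110) = 108)
Mul(x, Add(-444, C)) = Mul(-328, Add(-444, 108)) = Mul(-328, -336) = 110208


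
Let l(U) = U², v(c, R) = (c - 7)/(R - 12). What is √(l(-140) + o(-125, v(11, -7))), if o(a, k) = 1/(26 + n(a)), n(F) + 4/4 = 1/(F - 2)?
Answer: √373263162/138 ≈ 140.00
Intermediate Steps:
n(F) = -1 + 1/(-2 + F) (n(F) = -1 + 1/(F - 2) = -1 + 1/(-2 + F))
v(c, R) = (-7 + c)/(-12 + R)
o(a, k) = 1/(26 + (3 - a)/(-2 + a))
√(l(-140) + o(-125, v(11, -7))) = √((-140)² + (2 - 1*(-125))/(49 - 25*(-125))) = √(19600 + (2 + 125)/(49 + 3125)) = √(19600 + 127/3174) = √(62210527/3174) = √373263162/138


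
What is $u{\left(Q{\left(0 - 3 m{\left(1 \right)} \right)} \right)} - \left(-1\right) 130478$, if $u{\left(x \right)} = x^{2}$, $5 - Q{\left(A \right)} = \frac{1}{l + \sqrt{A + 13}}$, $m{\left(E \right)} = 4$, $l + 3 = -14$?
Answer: $\frac{33408929}{256} \approx 1.305 \cdot 10^{5}$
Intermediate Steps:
$l = -17$ ($l = -3 - 14 = -17$)
$Q{\left(A \right)} = 5 - \frac{1}{-17 + \sqrt{13 + A}}$ ($Q{\left(A \right)} = 5 - \frac{1}{-17 + \sqrt{A + 13}} = 5 - \frac{1}{-17 + \sqrt{13 + A}}$)
$u{\left(Q{\left(0 - 3 m{\left(1 \right)} \right)} \right)} - \left(-1\right) 130478 = \left(\frac{-86 + 5 \sqrt{13 + \left(0 - 12\right)}}{-17 + \sqrt{13 + \left(0 - 12\right)}}\right)^{2} - \left(-1\right) 130478 = \left(\frac{-86 + 5 \sqrt{13 + \left(0 - 12\right)}}{-17 + \sqrt{13 + \left(0 - 12\right)}}\right)^{2} - -130478 = \left(\frac{-86 + 5 \sqrt{13 - 12}}{-17 + \sqrt{13 - 12}}\right)^{2} + 130478 = \left(\frac{-86 + 5 \sqrt{1}}{-17 + \sqrt{1}}\right)^{2} + 130478 = \left(\frac{-86 + 5 \cdot 1}{-17 + 1}\right)^{2} + 130478 = \left(\frac{-86 + 5}{-16}\right)^{2} + 130478 = \left(\left(- \frac{1}{16}\right) \left(-81\right)\right)^{2} + 130478 = \left(\frac{81}{16}\right)^{2} + 130478 = \frac{6561}{256} + 130478 = \frac{33408929}{256}$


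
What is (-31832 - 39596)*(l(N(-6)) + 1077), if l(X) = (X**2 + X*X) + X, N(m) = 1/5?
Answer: -1923698896/25 ≈ -7.6948e+7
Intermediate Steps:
N(m) = 1/5
l(X) = X + 2*X**2 (l(X) = (X**2 + X**2) + X = 2*X**2 + X = X + 2*X**2)
(-31832 - 39596)*(l(N(-6)) + 1077) = (-31832 - 39596)*((1 + 2*(1/5))/5 + 1077) = -71428*((1 + 2/5)/5 + 1077) = -71428*((1/5)*(7/5) + 1077) = -71428*(7/25 + 1077) = -71428*26932/25 = -1923698896/25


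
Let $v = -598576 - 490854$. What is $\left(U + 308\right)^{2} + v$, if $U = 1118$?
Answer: $944046$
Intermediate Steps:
$v = -1089430$
$\left(U + 308\right)^{2} + v = \left(1118 + 308\right)^{2} - 1089430 = 1426^{2} - 1089430 = 2033476 - 1089430 = 944046$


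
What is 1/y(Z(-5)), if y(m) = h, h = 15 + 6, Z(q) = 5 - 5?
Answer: 1/21 ≈ 0.047619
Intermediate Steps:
Z(q) = 0
h = 21
y(m) = 21
1/y(Z(-5)) = 1/21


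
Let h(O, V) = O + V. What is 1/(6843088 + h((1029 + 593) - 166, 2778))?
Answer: 1/6847322 ≈ 1.4604e-7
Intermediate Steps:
1/(6843088 + h((1029 + 593) - 166, 2778)) = 1/(6843088 + (((1029 + 593) - 166) + 2778)) = 1/(6843088 + ((1622 - 166) + 2778)) = 1/(6843088 + (1456 + 2778)) = 1/(6843088 + 4234) = 1/6847322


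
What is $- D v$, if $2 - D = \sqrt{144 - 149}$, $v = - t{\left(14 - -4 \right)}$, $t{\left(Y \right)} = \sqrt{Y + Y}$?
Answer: $12 - 6 i \sqrt{5} \approx 12.0 - 13.416 i$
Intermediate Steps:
$t{\left(Y \right)} = \sqrt{2} \sqrt{Y}$ ($t{\left(Y \right)} = \sqrt{2 Y} = \sqrt{2} \sqrt{Y}$)
$v = -6$ ($v = - \sqrt{2} \sqrt{14 - -4} = - \sqrt{2} \sqrt{14 + 4} = - \sqrt{2} \sqrt{18} = - \sqrt{2} \cdot 3 \sqrt{2} = \left(-1\right) 6 = -6$)
$D = 2 - i \sqrt{5}$ ($D = 2 - \sqrt{144 - 149} = 2 - \sqrt{-5} = 2 - i \sqrt{5} \approx 2.0 - 2.2361 i$)
$- D v = - \left(2 - i \sqrt{5}\right) \left(-6\right) = - (-12 + 6 i \sqrt{5}) = 12 - 6 i \sqrt{5}$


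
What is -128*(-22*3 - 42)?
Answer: 13824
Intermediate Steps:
-128*(-22*3 - 42) = -128*(-66 - 42) = -128*(-108) = 13824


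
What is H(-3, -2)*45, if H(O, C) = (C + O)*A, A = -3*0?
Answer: 0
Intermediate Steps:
A = 0
H(O, C) = 0 (H(O, C) = (C + O)*0 = 0)
H(-3, -2)*45 = 0*45 = 0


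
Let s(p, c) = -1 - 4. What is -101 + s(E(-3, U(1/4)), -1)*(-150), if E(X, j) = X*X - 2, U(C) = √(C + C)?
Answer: 649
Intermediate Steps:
U(C) = √2*√C (U(C) = √(2*C) = √2*√C)
E(X, j) = -2 + X² (E(X, j) = X² - 2 = -2 + X²)
s(p, c) = -5
-101 + s(E(-3, U(1/4)), -1)*(-150) = -101 - 5*(-150) = -101 + 750 = 649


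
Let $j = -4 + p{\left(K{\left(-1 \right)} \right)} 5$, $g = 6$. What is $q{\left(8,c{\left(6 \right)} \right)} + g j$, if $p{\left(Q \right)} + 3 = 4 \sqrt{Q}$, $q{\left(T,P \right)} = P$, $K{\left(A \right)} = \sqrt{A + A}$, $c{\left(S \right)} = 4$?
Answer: $-110 + 120 \sqrt[4]{2} \sqrt{i} \approx -9.0924 + 100.91 i$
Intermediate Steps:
$K{\left(A \right)} = \sqrt{2} \sqrt{A}$ ($K{\left(A \right)} = \sqrt{2 A} = \sqrt{2} \sqrt{A}$)
$p{\left(Q \right)} = -3 + 4 \sqrt{Q}$
$j = -19 + 20 \sqrt[4]{2} \sqrt{i}$ ($j = -4 + \left(-3 + 4 \sqrt{\sqrt{2} \sqrt{-1}}\right) 5 = -4 + \left(-3 + 4 \sqrt{\sqrt{2} i}\right) 5 = -4 + \left(-3 + 4 \sqrt{i \sqrt{2}}\right) 5 = -4 + \left(-3 + 4 \sqrt[4]{2} \sqrt{i}\right) 5 = -4 - \left(15 - 20 \sqrt[4]{2} \sqrt{i}\right) = -19 + 20 \sqrt[4]{2} \sqrt{i} \approx -2.1821 + 16.818 i$)
$q{\left(8,c{\left(6 \right)} \right)} + g j = 4 + 6 \left(-19 + 20 \sqrt[4]{2} \sqrt{i}\right) = 4 - \left(114 - 120 \sqrt[4]{2} \sqrt{i}\right) = -110 + 120 \sqrt[4]{2} \sqrt{i}$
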